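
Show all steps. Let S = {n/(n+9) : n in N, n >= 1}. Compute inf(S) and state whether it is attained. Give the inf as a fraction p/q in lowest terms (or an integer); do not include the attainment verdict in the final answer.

Analysis:
- Values: 1/10, 2/11, 1/4, 4/13, ... strictly increasing.
- Minimum is 1/10 (n=1); inf = 1/10 (attained).
- n/(n+9) = 1 - 9/(n+9) -> 1 from below as n -> infinity, and never equals 1.
- So sup = 1 (not attained).
Conclusion: inf(S) = 1/10, attained in S.

1/10


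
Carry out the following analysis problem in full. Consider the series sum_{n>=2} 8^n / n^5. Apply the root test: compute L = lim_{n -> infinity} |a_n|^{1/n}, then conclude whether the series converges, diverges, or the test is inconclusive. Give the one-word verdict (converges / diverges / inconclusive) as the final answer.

Let a_n denote the general term. Form |a_n|^(1/n) and simplify:
|a_n|^(1/n) = 8/n^(5/n)
Take the limit as n -> infinity: L = 8.
Since L = 8 > 1, the root test implies divergence.

diverges


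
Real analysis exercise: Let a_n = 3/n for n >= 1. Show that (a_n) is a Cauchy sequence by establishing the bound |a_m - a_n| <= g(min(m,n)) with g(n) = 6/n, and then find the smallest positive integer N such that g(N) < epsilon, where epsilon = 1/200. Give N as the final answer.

For any m, n >= 1, by the triangle inequality:
|a_m - a_n| = |3/m - 3/n| <= 3*1/m + 3*1/n <= 6/min(m,n).
So g(n) = 6/n bounds the Cauchy difference. Since g(n) -> 0, (a_n) is Cauchy.
Now solve g(N) < 1/200: 6/N < 1/200 <=> N > 6 / (1/200) = 1200.
The smallest integer strictly greater than 1200 is N = 1201.
Check: g(1201) = 6/1201 = 6/1201 < 1/200; g(1200) = 1/200 >= 1/200. So N = 1201.

1201


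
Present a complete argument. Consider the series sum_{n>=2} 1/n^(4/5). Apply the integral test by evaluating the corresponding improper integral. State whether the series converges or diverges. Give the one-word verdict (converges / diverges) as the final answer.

Let f(x) = x^(-4/5). Then f is positive, continuous, and decreasing on [2, infinity), so the integral test applies.
Compute the improper integral int_{2}^infinity f(x) dx:
  antiderivative F(x) = 5*x^(1/5).
  As x -> infinity, F(x) -> infinity (since p = 4/5 < 1).
  So the integral diverges. By the integral test, the series diverges.

diverges


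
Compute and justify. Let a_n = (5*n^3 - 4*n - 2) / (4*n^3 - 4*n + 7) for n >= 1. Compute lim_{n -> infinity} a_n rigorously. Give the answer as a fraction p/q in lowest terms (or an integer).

Divide numerator and denominator by n^3, the highest power:
numerator / n^3 = 5 - 4/n^2 - 2/n^3
denominator / n^3 = 4 - 4/n^2 + 7/n^3
As n -> infinity, all terms of the form c/n^k (k >= 1) tend to 0.
So numerator / n^3 -> 5 and denominator / n^3 -> 4.
Therefore lim a_n = 5/4.

5/4


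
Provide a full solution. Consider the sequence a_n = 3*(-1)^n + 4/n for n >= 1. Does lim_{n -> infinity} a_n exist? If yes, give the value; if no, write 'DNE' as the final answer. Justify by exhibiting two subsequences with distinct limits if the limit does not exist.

Examine the behaviour of a_n along subsequences.
a_{2k} = 3 + 4/(2k) -> 3. a_{2k+1} = -3 + 4/(2k+1) -> -3.
Since these two subsequential limits are 3 and -3, distinct, the full sequence cannot converge (a convergent sequence has all subsequences tending to the same limit). So lim a_n does not exist.

DNE


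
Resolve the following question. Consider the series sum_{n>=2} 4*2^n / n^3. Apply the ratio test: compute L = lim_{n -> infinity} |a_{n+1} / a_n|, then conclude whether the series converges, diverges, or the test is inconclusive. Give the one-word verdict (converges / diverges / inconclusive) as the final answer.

Let a_n denote the general term. Form the ratio a_{n+1}/a_n and simplify:
a_{n+1}/a_n = 2*n^3/(n + 1)^3
Take the limit as n -> infinity: L = 2.
Since L = 2 > 1 (or L = infinity), the ratio test implies the series diverges.

diverges


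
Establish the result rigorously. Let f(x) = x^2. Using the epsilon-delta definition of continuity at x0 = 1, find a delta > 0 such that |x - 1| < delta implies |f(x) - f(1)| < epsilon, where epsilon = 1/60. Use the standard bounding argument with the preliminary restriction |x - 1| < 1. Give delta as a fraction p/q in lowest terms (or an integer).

Factor: |x^2 - (1)^2| = |x - 1| * |x + 1|.
Impose |x - 1| < 1 first. Then |x + 1| = |(x - 1) + 2*(1)| <= |x - 1| + 2*|1| < 1 + 2 = 3.
So |x^2 - (1)^2| < delta * 3.
We need delta * 3 <= 1/60, i.e. delta <= 1/60/3 = 1/180.
Since 1/180 < 1, this is tighter than 1; take delta = 1/180.
So delta = 1/180 works.

1/180


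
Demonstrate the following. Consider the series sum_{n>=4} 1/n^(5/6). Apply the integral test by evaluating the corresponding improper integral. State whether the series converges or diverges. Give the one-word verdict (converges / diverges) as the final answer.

Let f(x) = x^(-5/6). Then f is positive, continuous, and decreasing on [4, infinity), so the integral test applies.
Compute the improper integral int_{4}^infinity f(x) dx:
  antiderivative F(x) = 6*x^(1/6).
  As x -> infinity, F(x) -> infinity (since p = 5/6 < 1).
  So the integral diverges. By the integral test, the series diverges.

diverges


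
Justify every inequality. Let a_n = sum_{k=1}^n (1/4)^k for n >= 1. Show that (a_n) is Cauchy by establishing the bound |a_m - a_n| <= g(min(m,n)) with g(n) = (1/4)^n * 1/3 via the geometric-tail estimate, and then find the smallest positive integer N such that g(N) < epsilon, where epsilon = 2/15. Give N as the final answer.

For m > n >= 1: |a_m - a_n| = sum_{k=n+1}^m (1/4)^k < sum_{k=n+1}^infinity (1/4)^k = (1/4)^(n+1) / (1 - 1/4) = (1/4)^n * (1/4) * (4/3) = (1/4)^n * 1/3.
So g(n) = (1/4)^n / 3. Since g(n) -> 0, (a_n) is Cauchy.
Now solve g(N) < 2/15: (1/4)^N / 3 < 2/15 <=> 4^N > 1 / (3 * 2/15) = 5/2.
Check powers of 4: 4^0 = 1 <= 5/2, 4^1 = 4 > 5/2.
So the smallest such N is 1. Check: g(1) = 1/(3 * 4) = 1/12 < 2/15.

1


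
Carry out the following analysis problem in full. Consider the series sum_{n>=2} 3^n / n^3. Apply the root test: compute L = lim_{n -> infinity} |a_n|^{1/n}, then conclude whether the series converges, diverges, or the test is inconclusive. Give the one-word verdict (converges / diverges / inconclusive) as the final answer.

Let a_n denote the general term. Form |a_n|^(1/n) and simplify:
|a_n|^(1/n) = 3/n^(3/n)
Take the limit as n -> infinity: L = 3.
Since L = 3 > 1, the root test implies divergence.

diverges


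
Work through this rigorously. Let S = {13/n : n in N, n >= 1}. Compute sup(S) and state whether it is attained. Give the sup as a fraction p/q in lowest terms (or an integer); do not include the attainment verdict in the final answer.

Analysis:
- Values: 13, 13/2, 13/3, 13/4, ... strictly decreasing.
- The maximum is 13 (n=1); sup = 13 (attained).
- The set is bounded below by 0; 13/n -> 0 so 0 is the greatest lower bound.
- 0 is not in the set, so inf = 0 is not attained.
Conclusion: sup(S) = 13, attained in S.

13


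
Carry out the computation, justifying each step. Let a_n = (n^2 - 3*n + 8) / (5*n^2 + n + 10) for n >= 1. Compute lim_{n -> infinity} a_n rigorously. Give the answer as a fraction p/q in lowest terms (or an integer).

Divide numerator and denominator by n^2, the highest power:
numerator / n^2 = 1 - 3/n + 8/n^2
denominator / n^2 = 5 + 1/n + 10/n^2
As n -> infinity, all terms of the form c/n^k (k >= 1) tend to 0.
So numerator / n^2 -> 1 and denominator / n^2 -> 5.
Therefore lim a_n = 1/5.

1/5


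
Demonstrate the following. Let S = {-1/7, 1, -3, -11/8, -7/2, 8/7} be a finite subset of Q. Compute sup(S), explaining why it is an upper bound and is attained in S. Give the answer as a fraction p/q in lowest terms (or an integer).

S is finite, so sup(S) = max(S).
Sorted decreasing:
8/7, 1, -1/7, -11/8, -3, -7/2
The extremum is 8/7.
For every x in S, x <= 8/7. And 8/7 is in S, so it is attained.
Therefore sup(S) = 8/7.

8/7


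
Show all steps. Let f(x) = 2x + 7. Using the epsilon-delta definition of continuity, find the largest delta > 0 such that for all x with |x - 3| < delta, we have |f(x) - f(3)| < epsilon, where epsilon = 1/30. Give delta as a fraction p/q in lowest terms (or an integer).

We compute f(3) = 2*(3) + 7 = 13.
|f(x) - f(3)| = |2x + 7 - (13)| = |2(x - 3)| = 2|x - 3|.
We need 2|x - 3| < 1/30, i.e. |x - 3| < 1/30 / 2 = 1/60.
So any delta <= 1/60 works. Conversely, if delta > 1/60, then x = 3 + 1/60 satisfies |x - 3| = 1/60 < delta but |f(x) - f(3)| = 2 * 1/60 = 1/30, which is not < 1/30; so no larger delta works.
Hence the largest such delta is 1/60.

1/60


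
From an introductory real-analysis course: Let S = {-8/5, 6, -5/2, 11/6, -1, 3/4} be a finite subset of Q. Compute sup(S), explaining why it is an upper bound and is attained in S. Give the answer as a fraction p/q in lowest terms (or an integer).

S is finite, so sup(S) = max(S).
Sorted decreasing:
6, 11/6, 3/4, -1, -8/5, -5/2
The extremum is 6.
For every x in S, x <= 6. And 6 is in S, so it is attained.
Therefore sup(S) = 6.

6


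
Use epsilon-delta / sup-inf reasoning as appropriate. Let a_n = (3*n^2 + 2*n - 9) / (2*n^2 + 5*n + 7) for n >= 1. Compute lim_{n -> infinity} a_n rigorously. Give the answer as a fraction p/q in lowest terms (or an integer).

Divide numerator and denominator by n^2, the highest power:
numerator / n^2 = 3 + 2/n - 9/n^2
denominator / n^2 = 2 + 5/n + 7/n^2
As n -> infinity, all terms of the form c/n^k (k >= 1) tend to 0.
So numerator / n^2 -> 3 and denominator / n^2 -> 2.
Therefore lim a_n = 3/2.

3/2


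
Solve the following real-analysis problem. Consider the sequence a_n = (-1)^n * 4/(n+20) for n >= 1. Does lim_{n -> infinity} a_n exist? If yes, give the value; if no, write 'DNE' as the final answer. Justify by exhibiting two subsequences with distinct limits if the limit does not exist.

Examine the behaviour of a_n along subsequences.
Even-n subsequence a_{2k} = 4/(2k+20) -> 0. Odd-n subsequence a_{2k+1} = -4/(2k+21) -> 0. Both tend to 0, which suggests the limit is 0; verify directly.
|a_n - 0| = 4/(n+20) < 4/n for every n >= 1.
Given epsilon > 0, choose a positive integer N > 4/epsilon. Then for all n >= N, |a_n| < 4/n <= 4/N < epsilon.
So by the definition of the limit, lim a_n exists and equals 0.

0


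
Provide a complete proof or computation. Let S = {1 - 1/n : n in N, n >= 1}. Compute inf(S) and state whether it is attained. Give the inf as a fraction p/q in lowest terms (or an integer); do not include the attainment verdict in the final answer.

Analysis:
- Values: 0, 1/2, 2/3, 3/4, ... strictly increasing.
- Minimum is 0 (n=1); inf = 0 (attained).
- 1 - 1/n -> 1 from below; sup = 1, not attained.
Conclusion: inf(S) = 0, attained in S.

0


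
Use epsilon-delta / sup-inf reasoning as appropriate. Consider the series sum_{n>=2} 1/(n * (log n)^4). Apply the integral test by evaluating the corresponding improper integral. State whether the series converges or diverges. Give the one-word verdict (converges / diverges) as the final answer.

Let f(x) = 1/(x*log(x)^4). Then f is positive, continuous, and decreasing on [2, infinity), so the integral test applies.
Compute the improper integral int_{2}^infinity f(x) dx:
  antiderivative F(x) = -1/(3*log(x)^3).
  F(x) -> 0 as x -> infinity.  int = 0 - F(2) = 1/(3*log(2)^3) < infinity. By the integral test, the series converges.

converges


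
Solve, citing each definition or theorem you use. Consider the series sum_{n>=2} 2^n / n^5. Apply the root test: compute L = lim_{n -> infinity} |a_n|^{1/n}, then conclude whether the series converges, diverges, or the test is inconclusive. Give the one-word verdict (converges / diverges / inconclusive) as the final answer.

Let a_n denote the general term. Form |a_n|^(1/n) and simplify:
|a_n|^(1/n) = 2/n^(5/n)
Take the limit as n -> infinity: L = 2.
Since L = 2 > 1, the root test implies divergence.

diverges


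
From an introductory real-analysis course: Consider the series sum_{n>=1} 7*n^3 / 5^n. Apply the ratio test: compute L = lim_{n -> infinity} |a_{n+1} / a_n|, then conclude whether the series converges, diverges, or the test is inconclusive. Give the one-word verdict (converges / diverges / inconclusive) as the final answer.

Let a_n denote the general term. Form the ratio a_{n+1}/a_n and simplify:
a_{n+1}/a_n = (n + 1)^3/(5*n^3)
Take the limit as n -> infinity: L = 1/5.
Since L = 1/5 < 1, the ratio test implies the series converges.

converges


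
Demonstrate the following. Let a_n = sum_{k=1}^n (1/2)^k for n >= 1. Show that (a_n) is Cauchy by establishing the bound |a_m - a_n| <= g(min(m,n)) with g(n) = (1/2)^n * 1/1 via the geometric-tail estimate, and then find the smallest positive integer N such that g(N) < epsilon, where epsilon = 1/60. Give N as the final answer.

For m > n >= 1: |a_m - a_n| = sum_{k=n+1}^m (1/2)^k < sum_{k=n+1}^infinity (1/2)^k = (1/2)^(n+1) / (1 - 1/2) = (1/2)^n * (1/2) * (2/1) = (1/2)^n * 1/1.
So g(n) = (1/2)^n / 1. Since g(n) -> 0, (a_n) is Cauchy.
Now solve g(N) < 1/60: (1/2)^N / 1 < 1/60 <=> 2^N > 1 / (1 * 1/60) = 60.
Check powers of 2: 2^5 = 32 <= 60, 2^6 = 64 > 60.
So the smallest such N is 6. Check: g(6) = 1/(1 * 64) = 1/64 < 1/60.

6


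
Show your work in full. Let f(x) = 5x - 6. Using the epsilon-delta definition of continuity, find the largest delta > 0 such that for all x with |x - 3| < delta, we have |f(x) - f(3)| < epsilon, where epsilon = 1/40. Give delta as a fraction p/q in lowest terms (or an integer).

We compute f(3) = 5*(3) - 6 = 9.
|f(x) - f(3)| = |5x - 6 - (9)| = |5(x - 3)| = 5|x - 3|.
We need 5|x - 3| < 1/40, i.e. |x - 3| < 1/40 / 5 = 1/200.
So any delta <= 1/200 works. Conversely, if delta > 1/200, then x = 3 + 1/200 satisfies |x - 3| = 1/200 < delta but |f(x) - f(3)| = 5 * 1/200 = 1/40, which is not < 1/40; so no larger delta works.
Hence the largest such delta is 1/200.

1/200


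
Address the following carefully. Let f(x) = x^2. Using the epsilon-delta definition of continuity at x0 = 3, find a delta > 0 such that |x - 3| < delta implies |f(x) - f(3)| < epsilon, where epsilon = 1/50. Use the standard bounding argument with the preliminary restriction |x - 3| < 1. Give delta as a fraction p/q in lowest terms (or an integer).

Factor: |x^2 - (3)^2| = |x - 3| * |x + 3|.
Impose |x - 3| < 1 first. Then |x + 3| = |(x - 3) + 2*(3)| <= |x - 3| + 2*|3| < 1 + 6 = 7.
So |x^2 - (3)^2| < delta * 7.
We need delta * 7 <= 1/50, i.e. delta <= 1/50/7 = 1/350.
Since 1/350 < 1, this is tighter than 1; take delta = 1/350.
So delta = 1/350 works.

1/350


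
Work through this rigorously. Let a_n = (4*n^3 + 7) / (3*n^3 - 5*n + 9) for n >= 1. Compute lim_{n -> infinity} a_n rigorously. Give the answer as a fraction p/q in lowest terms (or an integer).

Divide numerator and denominator by n^3, the highest power:
numerator / n^3 = 4 + 7/n^3
denominator / n^3 = 3 - 5/n^2 + 9/n^3
As n -> infinity, all terms of the form c/n^k (k >= 1) tend to 0.
So numerator / n^3 -> 4 and denominator / n^3 -> 3.
Therefore lim a_n = 4/3.

4/3


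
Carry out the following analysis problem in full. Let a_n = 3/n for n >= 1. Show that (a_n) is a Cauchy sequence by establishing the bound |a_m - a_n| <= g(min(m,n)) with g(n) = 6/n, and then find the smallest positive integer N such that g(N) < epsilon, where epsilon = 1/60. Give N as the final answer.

For any m, n >= 1, by the triangle inequality:
|a_m - a_n| = |3/m - 3/n| <= 3*1/m + 3*1/n <= 6/min(m,n).
So g(n) = 6/n bounds the Cauchy difference. Since g(n) -> 0, (a_n) is Cauchy.
Now solve g(N) < 1/60: 6/N < 1/60 <=> N > 6 / (1/60) = 360.
The smallest integer strictly greater than 360 is N = 361.
Check: g(361) = 6/361 = 6/361 < 1/60; g(360) = 1/60 >= 1/60. So N = 361.

361


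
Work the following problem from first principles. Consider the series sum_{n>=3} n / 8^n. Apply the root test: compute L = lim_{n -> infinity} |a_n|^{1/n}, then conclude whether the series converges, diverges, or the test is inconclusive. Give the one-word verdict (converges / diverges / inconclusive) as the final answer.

Let a_n denote the general term. Form |a_n|^(1/n) and simplify:
|a_n|^(1/n) = n^(1/n)/8
Take the limit as n -> infinity: L = 1/8.
Since L = 1/8 < 1, the root test implies convergence.

converges


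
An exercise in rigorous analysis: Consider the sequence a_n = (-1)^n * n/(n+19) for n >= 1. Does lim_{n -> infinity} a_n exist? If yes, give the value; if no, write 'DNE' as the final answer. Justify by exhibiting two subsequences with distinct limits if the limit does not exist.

Examine the behaviour of a_n along subsequences.
a_{2k} = 2k/(2k+19) -> 1. a_{2k+1} = -(2k+1)/(2k+20) -> -1.
Since these two subsequential limits are 1 and -1, distinct, the full sequence cannot converge (a convergent sequence has all subsequences tending to the same limit). So lim a_n does not exist.

DNE


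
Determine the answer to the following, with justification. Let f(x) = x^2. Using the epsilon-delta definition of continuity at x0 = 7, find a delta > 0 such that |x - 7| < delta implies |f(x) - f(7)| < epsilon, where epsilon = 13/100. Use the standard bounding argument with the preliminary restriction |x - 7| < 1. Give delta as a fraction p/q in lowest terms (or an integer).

Factor: |x^2 - (7)^2| = |x - 7| * |x + 7|.
Impose |x - 7| < 1 first. Then |x + 7| = |(x - 7) + 2*(7)| <= |x - 7| + 2*|7| < 1 + 14 = 15.
So |x^2 - (7)^2| < delta * 15.
We need delta * 15 <= 13/100, i.e. delta <= 13/100/15 = 13/1500.
Since 13/1500 < 1, this is tighter than 1; take delta = 13/1500.
So delta = 13/1500 works.

13/1500


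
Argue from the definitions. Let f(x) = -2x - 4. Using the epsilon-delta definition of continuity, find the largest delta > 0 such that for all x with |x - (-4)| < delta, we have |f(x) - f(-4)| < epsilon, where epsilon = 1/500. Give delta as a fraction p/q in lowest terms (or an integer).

We compute f(-4) = -2*(-4) - 4 = 4.
|f(x) - f(-4)| = |-2x - 4 - (4)| = |-2(x - (-4))| = 2|x - (-4)|.
We need 2|x - (-4)| < 1/500, i.e. |x - (-4)| < 1/500 / 2 = 1/1000.
So any delta <= 1/1000 works. Conversely, if delta > 1/1000, then x = -4 + 1/1000 satisfies |x - (-4)| = 1/1000 < delta but |f(x) - f(-4)| = 2 * 1/1000 = 1/500, which is not < 1/500; so no larger delta works.
Hence the largest such delta is 1/1000.

1/1000


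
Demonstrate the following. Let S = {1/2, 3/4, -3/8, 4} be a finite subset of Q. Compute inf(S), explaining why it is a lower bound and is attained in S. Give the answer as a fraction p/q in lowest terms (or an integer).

S is finite, so inf(S) = min(S).
Sorted increasing:
-3/8, 1/2, 3/4, 4
The extremum is -3/8.
For every x in S, x >= -3/8. And -3/8 is in S, so it is attained.
Therefore inf(S) = -3/8.

-3/8


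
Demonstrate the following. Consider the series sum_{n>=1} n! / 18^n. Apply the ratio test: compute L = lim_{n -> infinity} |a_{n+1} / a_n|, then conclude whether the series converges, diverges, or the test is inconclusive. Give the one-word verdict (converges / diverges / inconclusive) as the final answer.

Let a_n denote the general term. Form the ratio a_{n+1}/a_n and simplify:
a_{n+1}/a_n = n/18 + 1/18
Take the limit as n -> infinity: L = infinity.
Since L = infinity > 1 (or L = infinity), the ratio test implies the series diverges.

diverges


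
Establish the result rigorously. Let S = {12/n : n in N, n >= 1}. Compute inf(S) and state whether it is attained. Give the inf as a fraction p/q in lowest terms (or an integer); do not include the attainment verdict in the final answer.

Analysis:
- Values: 12, 6, 4, 3, ... strictly decreasing.
- The maximum is 12 (n=1); sup = 12 (attained).
- The set is bounded below by 0; 12/n -> 0 so 0 is the greatest lower bound.
- 0 is not in the set, so inf = 0 is not attained.
Conclusion: inf(S) = 0, not attained in S.

0


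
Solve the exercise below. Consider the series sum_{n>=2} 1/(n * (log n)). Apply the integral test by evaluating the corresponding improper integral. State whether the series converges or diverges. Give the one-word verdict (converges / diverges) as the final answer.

Let f(x) = 1/(x*log(x)). Then f is positive, continuous, and decreasing on [2, infinity), so the integral test applies.
Compute the improper integral int_{2}^infinity f(x) dx:
  antiderivative F(x) = log(log(x)).
  F(x) = log(log(x)) -> infinity as x -> infinity. The integral diverges, so by the integral test, the series diverges.

diverges


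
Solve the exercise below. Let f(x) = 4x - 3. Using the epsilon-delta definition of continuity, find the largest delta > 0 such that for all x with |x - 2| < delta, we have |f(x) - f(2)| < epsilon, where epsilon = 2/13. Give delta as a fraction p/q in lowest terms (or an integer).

We compute f(2) = 4*(2) - 3 = 5.
|f(x) - f(2)| = |4x - 3 - (5)| = |4(x - 2)| = 4|x - 2|.
We need 4|x - 2| < 2/13, i.e. |x - 2| < 2/13 / 4 = 1/26.
So any delta <= 1/26 works. Conversely, if delta > 1/26, then x = 2 + 1/26 satisfies |x - 2| = 1/26 < delta but |f(x) - f(2)| = 4 * 1/26 = 2/13, which is not < 2/13; so no larger delta works.
Hence the largest such delta is 1/26.

1/26


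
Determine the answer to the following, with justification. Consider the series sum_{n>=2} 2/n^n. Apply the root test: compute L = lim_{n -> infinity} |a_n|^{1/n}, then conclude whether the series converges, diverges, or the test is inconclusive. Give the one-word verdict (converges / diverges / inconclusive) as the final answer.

Let a_n denote the general term. Form |a_n|^(1/n) and simplify:
|a_n|^(1/n) = 2^(1/n)/n
Take the limit as n -> infinity: L = 0.
Since L = 0 < 1, the root test implies convergence.

converges


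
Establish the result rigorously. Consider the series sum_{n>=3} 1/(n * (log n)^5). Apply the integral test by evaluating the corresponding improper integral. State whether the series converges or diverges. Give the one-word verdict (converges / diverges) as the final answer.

Let f(x) = 1/(x*log(x)^5). Then f is positive, continuous, and decreasing on [3, infinity), so the integral test applies.
Compute the improper integral int_{3}^infinity f(x) dx:
  antiderivative F(x) = -1/(4*log(x)^4).
  F(x) -> 0 as x -> infinity.  int = 0 - F(3) = 1/(4*log(3)^4) < infinity. By the integral test, the series converges.

converges


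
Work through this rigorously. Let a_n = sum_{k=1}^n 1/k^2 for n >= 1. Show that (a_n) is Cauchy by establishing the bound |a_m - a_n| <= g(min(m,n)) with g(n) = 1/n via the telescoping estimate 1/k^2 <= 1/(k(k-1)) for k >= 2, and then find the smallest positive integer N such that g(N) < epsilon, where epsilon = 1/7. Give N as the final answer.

For m > n >= 1: |a_m - a_n| = sum_{k=n+1}^m 1/k^2.
Use 1/k^2 <= 1/(k(k-1)) = 1/(k-1) - 1/k for k >= 2:
sum_{k=n+1}^m 1/k^2 <= sum_{k=n+1}^m (1/(k-1) - 1/k) = 1/n - 1/m <= 1/n.
By symmetry the same bound holds with n,m swapped, so |a_m - a_n| <= 1/min(m,n) = g(min(m,n)). Since g(n) -> 0, (a_n) is Cauchy.
Now solve g(N) < 1/7: 1/N < 1/7 <=> N > 1/(1/7) = 7.
The smallest integer strictly greater than 7 is N = 8.
Check: g(8) = 1/8 < 1/7; g(7) = 1/7 >= 1/7. So N = 8.

8


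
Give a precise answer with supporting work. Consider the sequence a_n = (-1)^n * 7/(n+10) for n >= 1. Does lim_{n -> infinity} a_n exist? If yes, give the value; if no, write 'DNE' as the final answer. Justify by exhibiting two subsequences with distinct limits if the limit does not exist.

Examine the behaviour of a_n along subsequences.
Even-n subsequence a_{2k} = 7/(2k+10) -> 0. Odd-n subsequence a_{2k+1} = -7/(2k+11) -> 0. Both tend to 0, which suggests the limit is 0; verify directly.
|a_n - 0| = 7/(n+10) < 7/n for every n >= 1.
Given epsilon > 0, choose a positive integer N > 7/epsilon. Then for all n >= N, |a_n| < 7/n <= 7/N < epsilon.
So by the definition of the limit, lim a_n exists and equals 0.

0


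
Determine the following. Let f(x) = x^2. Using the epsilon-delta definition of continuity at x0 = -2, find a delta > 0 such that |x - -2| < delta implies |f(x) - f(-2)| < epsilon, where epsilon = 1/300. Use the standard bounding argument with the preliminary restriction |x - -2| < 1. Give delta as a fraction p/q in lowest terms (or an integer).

Factor: |x^2 - (-2)^2| = |x - -2| * |x + -2|.
Impose |x - -2| < 1 first. Then |x + -2| = |(x - -2) + 2*(-2)| <= |x - -2| + 2*|-2| < 1 + 4 = 5.
So |x^2 - (-2)^2| < delta * 5.
We need delta * 5 <= 1/300, i.e. delta <= 1/300/5 = 1/1500.
Since 1/1500 < 1, this is tighter than 1; take delta = 1/1500.
So delta = 1/1500 works.

1/1500


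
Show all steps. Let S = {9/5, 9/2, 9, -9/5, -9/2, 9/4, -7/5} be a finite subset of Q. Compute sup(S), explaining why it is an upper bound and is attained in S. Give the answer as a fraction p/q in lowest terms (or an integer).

S is finite, so sup(S) = max(S).
Sorted decreasing:
9, 9/2, 9/4, 9/5, -7/5, -9/5, -9/2
The extremum is 9.
For every x in S, x <= 9. And 9 is in S, so it is attained.
Therefore sup(S) = 9.

9


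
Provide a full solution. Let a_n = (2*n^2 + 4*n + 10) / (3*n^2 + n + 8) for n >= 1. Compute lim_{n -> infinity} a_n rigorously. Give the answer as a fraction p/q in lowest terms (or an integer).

Divide numerator and denominator by n^2, the highest power:
numerator / n^2 = 2 + 4/n + 10/n^2
denominator / n^2 = 3 + 1/n + 8/n^2
As n -> infinity, all terms of the form c/n^k (k >= 1) tend to 0.
So numerator / n^2 -> 2 and denominator / n^2 -> 3.
Therefore lim a_n = 2/3.

2/3


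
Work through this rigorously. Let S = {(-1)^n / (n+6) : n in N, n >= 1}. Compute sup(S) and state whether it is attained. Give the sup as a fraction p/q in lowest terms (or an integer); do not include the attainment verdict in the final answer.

Analysis:
- Values: -1/7, 1/8, -1/9, 1/10, -1/11, ...
- Positive terms (even n): 1/(2+6), 1/(4+6), ... decreasing -> max = 1/8 (n=2).
- Negative terms (odd n): -1/(1+6), -1/(3+6), ... increasing -> min = -1/7 (n=1).
- So sup = 1/8 (attained at n=2); inf = -1/7 (attained at n=1).
Conclusion: sup(S) = 1/8, attained in S.

1/8


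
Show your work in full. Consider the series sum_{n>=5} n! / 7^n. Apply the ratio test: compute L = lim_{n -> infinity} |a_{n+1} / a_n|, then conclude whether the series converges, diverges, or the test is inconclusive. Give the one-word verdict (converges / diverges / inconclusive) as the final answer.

Let a_n denote the general term. Form the ratio a_{n+1}/a_n and simplify:
a_{n+1}/a_n = n/7 + 1/7
Take the limit as n -> infinity: L = infinity.
Since L = infinity > 1 (or L = infinity), the ratio test implies the series diverges.

diverges


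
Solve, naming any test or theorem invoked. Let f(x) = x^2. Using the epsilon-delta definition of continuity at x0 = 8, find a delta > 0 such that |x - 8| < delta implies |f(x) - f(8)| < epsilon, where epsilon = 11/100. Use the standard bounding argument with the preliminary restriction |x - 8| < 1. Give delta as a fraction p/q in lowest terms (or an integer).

Factor: |x^2 - (8)^2| = |x - 8| * |x + 8|.
Impose |x - 8| < 1 first. Then |x + 8| = |(x - 8) + 2*(8)| <= |x - 8| + 2*|8| < 1 + 16 = 17.
So |x^2 - (8)^2| < delta * 17.
We need delta * 17 <= 11/100, i.e. delta <= 11/100/17 = 11/1700.
Since 11/1700 < 1, this is tighter than 1; take delta = 11/1700.
So delta = 11/1700 works.

11/1700


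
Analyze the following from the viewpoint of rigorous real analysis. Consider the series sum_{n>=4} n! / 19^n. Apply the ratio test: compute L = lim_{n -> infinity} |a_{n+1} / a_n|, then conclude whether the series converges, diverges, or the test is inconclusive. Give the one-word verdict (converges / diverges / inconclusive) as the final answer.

Let a_n denote the general term. Form the ratio a_{n+1}/a_n and simplify:
a_{n+1}/a_n = n/19 + 1/19
Take the limit as n -> infinity: L = infinity.
Since L = infinity > 1 (or L = infinity), the ratio test implies the series diverges.

diverges


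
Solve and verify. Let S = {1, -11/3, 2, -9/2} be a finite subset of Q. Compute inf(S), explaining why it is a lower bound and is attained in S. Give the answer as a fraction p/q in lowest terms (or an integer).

S is finite, so inf(S) = min(S).
Sorted increasing:
-9/2, -11/3, 1, 2
The extremum is -9/2.
For every x in S, x >= -9/2. And -9/2 is in S, so it is attained.
Therefore inf(S) = -9/2.

-9/2


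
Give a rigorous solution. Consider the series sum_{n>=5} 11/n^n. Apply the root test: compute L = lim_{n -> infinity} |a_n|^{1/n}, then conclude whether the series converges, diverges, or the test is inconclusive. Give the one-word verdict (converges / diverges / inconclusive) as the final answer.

Let a_n denote the general term. Form |a_n|^(1/n) and simplify:
|a_n|^(1/n) = 11^(1/n)/n
Take the limit as n -> infinity: L = 0.
Since L = 0 < 1, the root test implies convergence.

converges


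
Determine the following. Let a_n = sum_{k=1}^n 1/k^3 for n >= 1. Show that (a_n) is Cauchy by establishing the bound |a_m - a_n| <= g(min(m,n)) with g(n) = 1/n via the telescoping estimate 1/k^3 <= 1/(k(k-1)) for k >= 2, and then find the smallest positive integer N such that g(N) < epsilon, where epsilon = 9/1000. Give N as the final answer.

For m > n >= 1: |a_m - a_n| = sum_{k=n+1}^m 1/k^3.
Use 1/k^3 <= 1/(k(k-1)) = 1/(k-1) - 1/k for k >= 2 (which holds since k^3 >= k^2 >= k(k-1) for k >= 2):
sum_{k=n+1}^m 1/k^3 <= sum_{k=n+1}^m (1/(k-1) - 1/k) = 1/n - 1/m <= 1/n.
By symmetry the same bound holds with n,m swapped, so |a_m - a_n| <= 1/min(m,n) = g(min(m,n)). Since g(n) -> 0, (a_n) is Cauchy.
Now solve g(N) < 9/1000: 1/N < 9/1000 <=> N > 1/(9/1000) = 1000/9.
The smallest integer strictly greater than 1000/9 is N = 112.
Check: g(112) = 1/112 < 9/1000; g(111) = 1/111 >= 9/1000. So N = 112.

112


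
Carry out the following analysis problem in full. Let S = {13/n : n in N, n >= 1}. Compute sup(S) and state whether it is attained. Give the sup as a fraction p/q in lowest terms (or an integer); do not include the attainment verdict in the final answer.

Analysis:
- Values: 13, 13/2, 13/3, 13/4, ... strictly decreasing.
- The maximum is 13 (n=1); sup = 13 (attained).
- The set is bounded below by 0; 13/n -> 0 so 0 is the greatest lower bound.
- 0 is not in the set, so inf = 0 is not attained.
Conclusion: sup(S) = 13, attained in S.

13


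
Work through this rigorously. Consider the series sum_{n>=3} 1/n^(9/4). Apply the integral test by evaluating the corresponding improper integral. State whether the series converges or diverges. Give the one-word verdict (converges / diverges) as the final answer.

Let f(x) = x^(-9/4). Then f is positive, continuous, and decreasing on [3, infinity), so the integral test applies.
Compute the improper integral int_{3}^infinity f(x) dx:
  antiderivative F(x) = -4/(5*x^(5/4)).
  As x -> infinity, F(x) -> 0 (since p = 9/4 > 1).
  So int = F(infinity) - F(3) = 0 - (-4*3^(3/4)/45) = 4*3^(3/4)/45.
  Finite, so by the integral test, the series converges.

converges


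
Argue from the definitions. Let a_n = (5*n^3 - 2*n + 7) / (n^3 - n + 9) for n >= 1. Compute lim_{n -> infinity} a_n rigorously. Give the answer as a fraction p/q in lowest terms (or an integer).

Divide numerator and denominator by n^3, the highest power:
numerator / n^3 = 5 - 2/n^2 + 7/n^3
denominator / n^3 = 1 - 1/n^2 + 9/n^3
As n -> infinity, all terms of the form c/n^k (k >= 1) tend to 0.
So numerator / n^3 -> 5 and denominator / n^3 -> 1.
Therefore lim a_n = 5.

5


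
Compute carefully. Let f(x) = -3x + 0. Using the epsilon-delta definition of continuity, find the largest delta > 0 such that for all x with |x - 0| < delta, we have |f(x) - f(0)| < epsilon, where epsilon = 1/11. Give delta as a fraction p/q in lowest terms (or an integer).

We compute f(0) = -3*(0) + 0 = 0.
|f(x) - f(0)| = |-3x + 0 - (0)| = |-3(x - 0)| = 3|x - 0|.
We need 3|x - 0| < 1/11, i.e. |x - 0| < 1/11 / 3 = 1/33.
So any delta <= 1/33 works. Conversely, if delta > 1/33, then x = 0 + 1/33 satisfies |x - 0| = 1/33 < delta but |f(x) - f(0)| = 3 * 1/33 = 1/11, which is not < 1/11; so no larger delta works.
Hence the largest such delta is 1/33.

1/33


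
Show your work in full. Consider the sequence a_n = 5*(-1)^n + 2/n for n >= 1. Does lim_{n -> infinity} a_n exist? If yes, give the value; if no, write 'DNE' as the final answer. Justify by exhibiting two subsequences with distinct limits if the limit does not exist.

Examine the behaviour of a_n along subsequences.
a_{2k} = 5 + 2/(2k) -> 5. a_{2k+1} = -5 + 2/(2k+1) -> -5.
Since these two subsequential limits are 5 and -5, distinct, the full sequence cannot converge (a convergent sequence has all subsequences tending to the same limit). So lim a_n does not exist.

DNE


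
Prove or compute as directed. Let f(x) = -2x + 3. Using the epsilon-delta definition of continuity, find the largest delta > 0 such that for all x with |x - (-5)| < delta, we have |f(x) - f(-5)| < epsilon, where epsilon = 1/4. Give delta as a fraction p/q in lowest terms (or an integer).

We compute f(-5) = -2*(-5) + 3 = 13.
|f(x) - f(-5)| = |-2x + 3 - (13)| = |-2(x - (-5))| = 2|x - (-5)|.
We need 2|x - (-5)| < 1/4, i.e. |x - (-5)| < 1/4 / 2 = 1/8.
So any delta <= 1/8 works. Conversely, if delta > 1/8, then x = -5 + 1/8 satisfies |x - (-5)| = 1/8 < delta but |f(x) - f(-5)| = 2 * 1/8 = 1/4, which is not < 1/4; so no larger delta works.
Hence the largest such delta is 1/8.

1/8


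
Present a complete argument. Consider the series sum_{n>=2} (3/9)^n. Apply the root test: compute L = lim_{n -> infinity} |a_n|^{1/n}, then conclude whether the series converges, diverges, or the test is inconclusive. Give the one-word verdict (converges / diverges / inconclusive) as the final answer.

Let a_n denote the general term. Form |a_n|^(1/n) and simplify:
|a_n|^(1/n) = 1/3
Take the limit as n -> infinity: L = 1/3.
Since L = 1/3 < 1, the root test implies convergence.

converges


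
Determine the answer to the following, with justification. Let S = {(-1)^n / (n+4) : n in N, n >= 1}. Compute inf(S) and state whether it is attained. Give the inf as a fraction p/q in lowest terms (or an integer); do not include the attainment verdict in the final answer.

Analysis:
- Values: -1/5, 1/6, -1/7, 1/8, -1/9, ...
- Positive terms (even n): 1/(2+4), 1/(4+4), ... decreasing -> max = 1/6 (n=2).
- Negative terms (odd n): -1/(1+4), -1/(3+4), ... increasing -> min = -1/5 (n=1).
- So sup = 1/6 (attained at n=2); inf = -1/5 (attained at n=1).
Conclusion: inf(S) = -1/5, attained in S.

-1/5


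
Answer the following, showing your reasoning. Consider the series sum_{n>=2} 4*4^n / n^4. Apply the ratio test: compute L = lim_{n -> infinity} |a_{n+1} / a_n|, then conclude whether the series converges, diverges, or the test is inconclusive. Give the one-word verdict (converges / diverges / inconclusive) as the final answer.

Let a_n denote the general term. Form the ratio a_{n+1}/a_n and simplify:
a_{n+1}/a_n = 4*n^4/(n + 1)^4
Take the limit as n -> infinity: L = 4.
Since L = 4 > 1 (or L = infinity), the ratio test implies the series diverges.

diverges


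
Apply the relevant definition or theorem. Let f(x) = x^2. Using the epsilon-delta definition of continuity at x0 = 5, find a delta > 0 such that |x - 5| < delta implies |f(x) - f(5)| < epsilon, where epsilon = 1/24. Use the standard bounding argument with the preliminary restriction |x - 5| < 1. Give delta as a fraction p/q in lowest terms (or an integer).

Factor: |x^2 - (5)^2| = |x - 5| * |x + 5|.
Impose |x - 5| < 1 first. Then |x + 5| = |(x - 5) + 2*(5)| <= |x - 5| + 2*|5| < 1 + 10 = 11.
So |x^2 - (5)^2| < delta * 11.
We need delta * 11 <= 1/24, i.e. delta <= 1/24/11 = 1/264.
Since 1/264 < 1, this is tighter than 1; take delta = 1/264.
So delta = 1/264 works.

1/264


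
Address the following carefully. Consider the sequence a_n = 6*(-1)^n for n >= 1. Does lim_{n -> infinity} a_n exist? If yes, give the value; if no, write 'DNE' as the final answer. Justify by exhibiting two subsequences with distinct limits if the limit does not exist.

Examine the behaviour of a_n along subsequences.
Even-n subsequence a_{2k} = 6 -> 6. Odd-n subsequence a_{2k+1} = -6 -> -6.
Since these two subsequential limits are 6 and -6, distinct, the full sequence cannot converge (a convergent sequence has all subsequences tending to the same limit). So lim a_n does not exist.

DNE


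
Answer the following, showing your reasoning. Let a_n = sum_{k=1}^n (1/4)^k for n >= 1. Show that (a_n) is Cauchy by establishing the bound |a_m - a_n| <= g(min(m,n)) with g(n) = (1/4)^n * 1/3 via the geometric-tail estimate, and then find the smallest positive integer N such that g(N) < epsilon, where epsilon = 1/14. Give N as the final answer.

For m > n >= 1: |a_m - a_n| = sum_{k=n+1}^m (1/4)^k < sum_{k=n+1}^infinity (1/4)^k = (1/4)^(n+1) / (1 - 1/4) = (1/4)^n * (1/4) * (4/3) = (1/4)^n * 1/3.
So g(n) = (1/4)^n / 3. Since g(n) -> 0, (a_n) is Cauchy.
Now solve g(N) < 1/14: (1/4)^N / 3 < 1/14 <=> 4^N > 1 / (3 * 1/14) = 14/3.
Check powers of 4: 4^1 = 4 <= 14/3, 4^2 = 16 > 14/3.
So the smallest such N is 2. Check: g(2) = 1/(3 * 16) = 1/48 < 1/14.

2


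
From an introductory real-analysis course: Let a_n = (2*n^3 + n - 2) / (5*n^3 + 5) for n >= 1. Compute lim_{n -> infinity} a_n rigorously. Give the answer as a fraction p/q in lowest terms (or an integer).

Divide numerator and denominator by n^3, the highest power:
numerator / n^3 = 2 + n^(-2) - 2/n^3
denominator / n^3 = 5 + 5/n^3
As n -> infinity, all terms of the form c/n^k (k >= 1) tend to 0.
So numerator / n^3 -> 2 and denominator / n^3 -> 5.
Therefore lim a_n = 2/5.

2/5


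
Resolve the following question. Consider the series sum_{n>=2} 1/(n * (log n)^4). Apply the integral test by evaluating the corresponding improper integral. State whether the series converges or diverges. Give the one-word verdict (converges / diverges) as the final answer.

Let f(x) = 1/(x*log(x)^4). Then f is positive, continuous, and decreasing on [2, infinity), so the integral test applies.
Compute the improper integral int_{2}^infinity f(x) dx:
  antiderivative F(x) = -1/(3*log(x)^3).
  F(x) -> 0 as x -> infinity.  int = 0 - F(2) = 1/(3*log(2)^3) < infinity. By the integral test, the series converges.

converges


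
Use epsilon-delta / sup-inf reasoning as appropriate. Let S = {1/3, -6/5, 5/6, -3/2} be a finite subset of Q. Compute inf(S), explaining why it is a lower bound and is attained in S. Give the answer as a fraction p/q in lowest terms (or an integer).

S is finite, so inf(S) = min(S).
Sorted increasing:
-3/2, -6/5, 1/3, 5/6
The extremum is -3/2.
For every x in S, x >= -3/2. And -3/2 is in S, so it is attained.
Therefore inf(S) = -3/2.

-3/2


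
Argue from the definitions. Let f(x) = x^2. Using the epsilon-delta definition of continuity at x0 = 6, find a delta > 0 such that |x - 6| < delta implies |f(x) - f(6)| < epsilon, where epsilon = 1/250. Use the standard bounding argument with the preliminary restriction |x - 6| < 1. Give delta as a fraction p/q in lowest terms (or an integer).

Factor: |x^2 - (6)^2| = |x - 6| * |x + 6|.
Impose |x - 6| < 1 first. Then |x + 6| = |(x - 6) + 2*(6)| <= |x - 6| + 2*|6| < 1 + 12 = 13.
So |x^2 - (6)^2| < delta * 13.
We need delta * 13 <= 1/250, i.e. delta <= 1/250/13 = 1/3250.
Since 1/3250 < 1, this is tighter than 1; take delta = 1/3250.
So delta = 1/3250 works.

1/3250


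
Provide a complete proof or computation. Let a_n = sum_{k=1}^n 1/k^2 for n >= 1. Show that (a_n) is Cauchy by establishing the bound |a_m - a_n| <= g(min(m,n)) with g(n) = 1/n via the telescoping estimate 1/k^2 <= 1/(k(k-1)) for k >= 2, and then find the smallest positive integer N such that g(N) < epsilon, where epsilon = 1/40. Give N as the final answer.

For m > n >= 1: |a_m - a_n| = sum_{k=n+1}^m 1/k^2.
Use 1/k^2 <= 1/(k(k-1)) = 1/(k-1) - 1/k for k >= 2:
sum_{k=n+1}^m 1/k^2 <= sum_{k=n+1}^m (1/(k-1) - 1/k) = 1/n - 1/m <= 1/n.
By symmetry the same bound holds with n,m swapped, so |a_m - a_n| <= 1/min(m,n) = g(min(m,n)). Since g(n) -> 0, (a_n) is Cauchy.
Now solve g(N) < 1/40: 1/N < 1/40 <=> N > 1/(1/40) = 40.
The smallest integer strictly greater than 40 is N = 41.
Check: g(41) = 1/41 < 1/40; g(40) = 1/40 >= 1/40. So N = 41.

41


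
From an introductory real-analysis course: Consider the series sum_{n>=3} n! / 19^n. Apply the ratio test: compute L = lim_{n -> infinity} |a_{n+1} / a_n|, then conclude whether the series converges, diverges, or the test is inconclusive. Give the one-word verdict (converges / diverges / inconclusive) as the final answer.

Let a_n denote the general term. Form the ratio a_{n+1}/a_n and simplify:
a_{n+1}/a_n = n/19 + 1/19
Take the limit as n -> infinity: L = infinity.
Since L = infinity > 1 (or L = infinity), the ratio test implies the series diverges.

diverges
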